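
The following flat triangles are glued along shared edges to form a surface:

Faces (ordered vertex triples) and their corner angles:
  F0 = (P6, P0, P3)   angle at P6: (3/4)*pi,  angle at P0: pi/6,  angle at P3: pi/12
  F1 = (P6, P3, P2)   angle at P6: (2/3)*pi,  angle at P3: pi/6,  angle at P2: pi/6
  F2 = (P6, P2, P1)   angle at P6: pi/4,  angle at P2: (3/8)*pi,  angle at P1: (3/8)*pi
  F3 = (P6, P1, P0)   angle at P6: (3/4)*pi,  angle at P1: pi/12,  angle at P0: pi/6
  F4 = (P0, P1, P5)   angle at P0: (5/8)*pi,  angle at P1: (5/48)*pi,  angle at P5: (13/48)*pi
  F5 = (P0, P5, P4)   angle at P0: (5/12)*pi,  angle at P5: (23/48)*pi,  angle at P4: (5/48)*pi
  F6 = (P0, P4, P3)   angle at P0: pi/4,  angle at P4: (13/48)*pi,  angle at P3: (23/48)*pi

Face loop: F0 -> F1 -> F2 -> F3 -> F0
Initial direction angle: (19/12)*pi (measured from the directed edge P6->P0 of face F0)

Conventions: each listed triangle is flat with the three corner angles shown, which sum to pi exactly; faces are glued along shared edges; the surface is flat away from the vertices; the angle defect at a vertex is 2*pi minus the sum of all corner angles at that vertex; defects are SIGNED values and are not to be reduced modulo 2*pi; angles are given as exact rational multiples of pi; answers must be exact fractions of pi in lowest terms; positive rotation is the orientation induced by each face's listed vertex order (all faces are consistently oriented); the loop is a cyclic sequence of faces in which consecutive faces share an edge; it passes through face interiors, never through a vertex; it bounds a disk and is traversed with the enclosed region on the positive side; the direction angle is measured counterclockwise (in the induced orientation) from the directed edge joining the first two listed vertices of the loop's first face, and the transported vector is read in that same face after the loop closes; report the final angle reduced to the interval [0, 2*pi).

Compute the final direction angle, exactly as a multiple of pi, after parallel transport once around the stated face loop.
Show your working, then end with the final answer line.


enclosed vertex P6: corner angles sum to (29/12)*pi, defect = 2*pi - (29/12)*pi = (-5/12)*pi
the final direction is the initial angle plus the enclosed defects, taken mod 2*pi in the induced orientation
final angle = (19/12)*pi - (5/12)*pi = (7/6)*pi (mod 2*pi)

Answer: final direction angle = (7/6)*pi


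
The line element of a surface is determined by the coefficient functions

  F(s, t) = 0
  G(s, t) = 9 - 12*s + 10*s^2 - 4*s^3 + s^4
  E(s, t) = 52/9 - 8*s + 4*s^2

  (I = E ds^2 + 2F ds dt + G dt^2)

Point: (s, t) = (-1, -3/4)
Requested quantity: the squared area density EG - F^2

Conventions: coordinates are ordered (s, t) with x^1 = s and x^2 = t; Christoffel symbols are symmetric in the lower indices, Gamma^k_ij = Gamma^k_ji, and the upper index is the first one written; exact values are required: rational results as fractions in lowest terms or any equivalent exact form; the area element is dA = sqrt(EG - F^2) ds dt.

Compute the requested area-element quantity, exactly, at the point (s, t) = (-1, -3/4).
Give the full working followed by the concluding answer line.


E = 160/9, F = 0, G = 36; EG - F^2 = 640

Answer: EG - F^2 = 640


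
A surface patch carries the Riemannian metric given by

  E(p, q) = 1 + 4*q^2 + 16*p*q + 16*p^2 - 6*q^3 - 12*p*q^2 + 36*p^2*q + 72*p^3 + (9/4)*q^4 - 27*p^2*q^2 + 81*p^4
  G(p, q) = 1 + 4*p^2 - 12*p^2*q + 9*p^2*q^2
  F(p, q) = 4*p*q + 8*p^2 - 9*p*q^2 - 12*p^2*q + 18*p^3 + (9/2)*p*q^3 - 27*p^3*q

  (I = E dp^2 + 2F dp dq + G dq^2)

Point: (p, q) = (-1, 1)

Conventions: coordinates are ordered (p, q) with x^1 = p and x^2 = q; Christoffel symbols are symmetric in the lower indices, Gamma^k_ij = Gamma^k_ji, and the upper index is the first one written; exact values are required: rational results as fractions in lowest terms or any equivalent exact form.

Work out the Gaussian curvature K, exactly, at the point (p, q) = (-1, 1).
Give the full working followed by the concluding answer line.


E = 125/4, F = 11/2, G = 2, EG - F^2 = 129/4 at the point
E_p = -154, E_q = -11, F_p = -39/2, F_q = 31/2, G_p = -2, G_q = 6
E_qq = -31, F_pq = -115/2, G_pp = 2
K follows from Brioschi's formula, (det M1 - det M2)/(EG - F^2)^2.
M1 = [[-E_qq/2 + F_pq - G_pp/2, E_p/2, F_p - E_q/2], [F_q - G_p/2, E, F], [G_q/2, F, G]] = [[-43, -77, -14], [33/2, 125/4, 11/2], [3, 11/2, 2]]; det M1 = -297/4
M2 = [[0, E_q/2, G_p/2], [E_q/2, E, F], [G_p/2, F, G]] = [[0, -11/2, -1], [-11/2, 125/4, 11/2], [-1, 11/2, 2]]; det M2 = -125/4
det M1 - det M2 = -43; K = -43 / (129/4)^2 = -16/387

Answer: K = -16/387


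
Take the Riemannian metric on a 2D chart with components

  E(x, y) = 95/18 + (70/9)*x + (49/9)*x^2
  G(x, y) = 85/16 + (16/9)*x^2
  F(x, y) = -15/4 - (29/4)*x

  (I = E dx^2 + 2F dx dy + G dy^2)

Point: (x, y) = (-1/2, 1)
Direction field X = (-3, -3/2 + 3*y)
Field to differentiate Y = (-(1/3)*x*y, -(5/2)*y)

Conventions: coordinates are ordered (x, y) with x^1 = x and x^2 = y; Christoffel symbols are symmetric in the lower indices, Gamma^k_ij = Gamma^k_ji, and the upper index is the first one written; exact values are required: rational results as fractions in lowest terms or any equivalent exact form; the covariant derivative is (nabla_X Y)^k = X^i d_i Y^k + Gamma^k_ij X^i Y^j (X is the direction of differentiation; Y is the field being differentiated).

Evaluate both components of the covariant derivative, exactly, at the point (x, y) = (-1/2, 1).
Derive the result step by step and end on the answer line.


E = 11/4, F = -1/8, G = 829/144 at the point
E_x = 7/3, E_y = 0, F_x = -29/4, F_y = 0, G_x = -16/9, G_y = 0
EG - F^2 = 4555/288;  g^inv = (288/4555) * [[829/144, 1/8], [1/8, 11/4]]
first-kind symbols [ij,l] = (1/2)(d_i g_jl + d_j g_il - d_l g_ij): [xx,x] = E_x/2 = 7/6, [xx,y] = F_x - E_y/2 = -29/4, [xy,x] = E_y/2 = 0, [xy,y] = G_x/2 = -8/9, [yy,x] = F_y - G_x/2 = 8/9, [yy,y] = G_y/2 = 0
Gamma^x_ij = (G*[ij,x] - F*[ij,y])/(EG - F^2), Gamma^y_ij = (E*[ij,y] - F*[ij,x])/(EG - F^2)
Gamma_xxx = 1004/2733, Gamma_xxy = -32/4555, Gamma_xyy = 13264/40995, Gamma_yxx = -1140/911, Gamma_yxy = -704/4555, Gamma_yyy = 32/4555
X = (-3, 3/2), Y = (1/6, -5/2) at the point

Answer: (nabla_X Y)^x = -11011/54660, (nabla_X Y)^y = -79229/18220


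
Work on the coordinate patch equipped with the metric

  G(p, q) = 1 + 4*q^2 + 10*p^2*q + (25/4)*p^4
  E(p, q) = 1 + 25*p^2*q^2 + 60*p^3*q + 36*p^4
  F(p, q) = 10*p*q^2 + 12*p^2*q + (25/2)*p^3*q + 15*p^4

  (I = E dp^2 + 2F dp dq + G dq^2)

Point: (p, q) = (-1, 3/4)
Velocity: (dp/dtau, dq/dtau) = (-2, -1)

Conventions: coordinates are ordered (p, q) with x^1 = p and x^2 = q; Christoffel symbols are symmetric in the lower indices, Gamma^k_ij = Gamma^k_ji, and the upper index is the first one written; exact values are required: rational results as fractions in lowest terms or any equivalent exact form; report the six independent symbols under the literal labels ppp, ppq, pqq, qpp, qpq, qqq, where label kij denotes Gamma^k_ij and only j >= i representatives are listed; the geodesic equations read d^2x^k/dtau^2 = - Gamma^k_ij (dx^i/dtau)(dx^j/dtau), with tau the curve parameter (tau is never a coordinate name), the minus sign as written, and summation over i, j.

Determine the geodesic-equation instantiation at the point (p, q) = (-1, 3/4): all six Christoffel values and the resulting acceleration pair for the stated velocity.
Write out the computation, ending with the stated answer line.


E = 97/16, F = 9, G = 17 at the point
E_p = -297/8, E_q = -45/2, F_p = -177/4, F_q = -31/2, G_p = -40, G_q = 16
EG - F^2 = 353/16;  g^inv = (16/353) * [[17, -9], [-9, 97/16]]
first-kind symbols [ij,l] = (1/2)(d_i g_jl + d_j g_il - d_l g_ij): [pp,p] = E_p/2 = -297/16, [pp,q] = F_p - E_q/2 = -33, [pq,p] = E_q/2 = -45/4, [pq,q] = G_p/2 = -20, [qq,p] = F_q - G_p/2 = 9/2, [qq,q] = G_q/2 = 8
Gamma^p_ij = (G*[ij,p] - F*[ij,q])/(EG - F^2), Gamma^q_ij = (E*[ij,q] - F*[ij,p])/(EG - F^2)
Gamma_ppp = -297/353, Gamma_ppq = -180/353, Gamma_pqq = 72/353, Gamma_qpp = -528/353, Gamma_qpq = -320/353, Gamma_qqq = 128/353
d^2p/dtau^2 = -(Gamma_ppp*(-2)^2 + 2*Gamma_ppq*(-2)*(-1) + Gamma_pqq*(-1)^2) = 1836/353
d^2q/dtau^2 = -(Gamma_qpp*(-2)^2 + 2*Gamma_qpq*(-2)*(-1) + Gamma_qqq*(-1)^2) = 3264/353

Answer: Gamma_ppp = -297/353, Gamma_ppq = -180/353, Gamma_pqq = 72/353, Gamma_qpp = -528/353, Gamma_qpq = -320/353, Gamma_qqq = 128/353; accelerations (d^2p/dtau^2, d^2q/dtau^2) = (1836/353, 3264/353)


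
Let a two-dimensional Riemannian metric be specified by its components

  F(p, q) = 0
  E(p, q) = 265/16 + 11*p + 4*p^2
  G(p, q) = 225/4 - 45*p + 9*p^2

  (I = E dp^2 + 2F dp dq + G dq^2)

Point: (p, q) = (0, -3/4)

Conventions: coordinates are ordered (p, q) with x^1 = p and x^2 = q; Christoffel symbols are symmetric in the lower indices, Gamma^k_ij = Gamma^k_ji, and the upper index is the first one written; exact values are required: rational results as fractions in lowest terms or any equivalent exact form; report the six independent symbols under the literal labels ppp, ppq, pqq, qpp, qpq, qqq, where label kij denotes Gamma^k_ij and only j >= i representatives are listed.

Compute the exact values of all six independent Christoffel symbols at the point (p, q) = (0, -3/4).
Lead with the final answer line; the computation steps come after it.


Answer: Gamma_ppp = 88/265, Gamma_ppq = 0, Gamma_pqq = 72/53, Gamma_qpp = 0, Gamma_qpq = -2/5, Gamma_qqq = 0

E = 265/16, F = 0, G = 225/4 at the point
E_p = 11, E_q = 0, F_p = 0, F_q = 0, G_p = -45, G_q = 0
EG - F^2 = 59625/64;  g^inv = (64/59625) * [[225/4, 0], [0, 265/16]]
first-kind symbols [ij,l] = (1/2)(d_i g_jl + d_j g_il - d_l g_ij): [pp,p] = E_p/2 = 11/2, [pp,q] = F_p - E_q/2 = 0, [pq,p] = E_q/2 = 0, [pq,q] = G_p/2 = -45/2, [qq,p] = F_q - G_p/2 = 45/2, [qq,q] = G_q/2 = 0
Gamma^p_ij = (G*[ij,p] - F*[ij,q])/(EG - F^2), Gamma^q_ij = (E*[ij,q] - F*[ij,p])/(EG - F^2)


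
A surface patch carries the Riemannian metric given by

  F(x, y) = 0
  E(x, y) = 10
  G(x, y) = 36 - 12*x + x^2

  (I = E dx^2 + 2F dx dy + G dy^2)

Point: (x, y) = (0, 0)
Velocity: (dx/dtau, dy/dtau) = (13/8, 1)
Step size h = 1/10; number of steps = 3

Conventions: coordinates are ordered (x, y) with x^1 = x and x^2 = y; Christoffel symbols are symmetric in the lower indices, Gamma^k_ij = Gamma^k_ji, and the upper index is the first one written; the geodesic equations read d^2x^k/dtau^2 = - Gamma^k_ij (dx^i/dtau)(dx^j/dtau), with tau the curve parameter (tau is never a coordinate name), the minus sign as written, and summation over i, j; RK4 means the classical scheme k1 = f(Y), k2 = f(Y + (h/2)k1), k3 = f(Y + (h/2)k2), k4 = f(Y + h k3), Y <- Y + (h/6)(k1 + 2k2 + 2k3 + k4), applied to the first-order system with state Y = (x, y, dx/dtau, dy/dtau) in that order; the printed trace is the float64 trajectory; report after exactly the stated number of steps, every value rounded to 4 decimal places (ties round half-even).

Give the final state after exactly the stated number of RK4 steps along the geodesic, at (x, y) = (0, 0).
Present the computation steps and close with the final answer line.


f(Y) = (dx/dtau, dy/dtau, -Gamma^x_ij Y'^i Y'^j, -Gamma^y_ij Y'^i Y'^j) with the Gammas evaluated at the stage position; h = 0.100000; intermediate values shown to 6 dp
step 0: x = 0.0000, y = 0.0000, dx/dtau = 1.6250, dy/dtau = 1.0000
step 1:
  k1: at (x, y) = (0.000000, 0.000000), (dx/dtau, dy/dtau) = (1.625000, 1.000000); Gamma_xxx = 0.000000, Gamma_xxy = 0.000000, Gamma_xyy = 0.600000, Gamma_yxx = 0.000000, Gamma_yxy = -0.166667, Gamma_yyy = 0.000000; k1 = (1.625000, 1.000000, -0.600000, 0.541667)
  k2: at (x, y) = (0.081250, 0.050000), (dx/dtau, dy/dtau) = (1.595000, 1.027083); Gamma_xxx = 0.000000, Gamma_xxy = 0.000000, Gamma_xyy = 0.591875, Gamma_yxx = 0.000000, Gamma_yxy = -0.168955, Gamma_yyy = 0.000000; k2 = (1.595000, 1.027083, -0.624369, 0.553562)
  k3: at (x, y) = (0.079750, 0.051354), (dx/dtau, dy/dtau) = (1.593782, 1.027678); Gamma_xxx = 0.000000, Gamma_xxy = 0.000000, Gamma_xyy = 0.592025, Gamma_yxx = 0.000000, Gamma_yxy = -0.168912, Gamma_yyy = 0.000000; k3 = (1.593782, 1.027678, -0.625251, 0.553319)
  k4: at (x, y) = (0.159378, 0.102768), (dx/dtau, dy/dtau) = (1.562475, 1.055332); Gamma_xxx = 0.000000, Gamma_xxy = 0.000000, Gamma_xyy = 0.584062, Gamma_yxx = 0.000000, Gamma_yxy = -0.171215, Gamma_yyy = 0.000000; k4 = (1.562475, 1.055332, -0.650485, 0.564642)
  Y <- Y + (h/6)(k1 + 2k2 + 2k3 + k4): x = 0.1594, y = 0.1027, dx/dtau = 1.5625, dy/dtau = 1.0553
step 2:
  k1: at (x, y) = (0.159417, 0.102748), (dx/dtau, dy/dtau) = (1.562505, 1.055335); Gamma_xxx = 0.000000, Gamma_xxy = 0.000000, Gamma_xyy = 0.584058, Gamma_yxx = 0.000000, Gamma_yxy = -0.171216, Gamma_yyy = 0.000000; k1 = (1.562505, 1.055335, -0.650484, 0.564658)
  k2: at (x, y) = (0.237543, 0.155514), (dx/dtau, dy/dtau) = (1.529980, 1.083567); Gamma_xxx = 0.000000, Gamma_xxy = 0.000000, Gamma_xyy = 0.576246, Gamma_yxx = 0.000000, Gamma_yxy = -0.173537, Gamma_yyy = 0.000000; k2 = (1.529980, 1.083567, -0.676581, 0.575392)
  k3: at (x, y) = (0.235916, 0.156926), (dx/dtau, dy/dtau) = (1.528676, 1.084104); Gamma_xxx = 0.000000, Gamma_xxy = 0.000000, Gamma_xyy = 0.576408, Gamma_yxx = 0.000000, Gamma_yxy = -0.173488, Gamma_yyy = 0.000000; k3 = (1.528676, 1.084104, -0.677442, 0.575024)
  k4: at (x, y) = (0.312285, 0.211158), (dx/dtau, dy/dtau) = (1.494760, 1.112837); Gamma_xxx = 0.000000, Gamma_xxy = 0.000000, Gamma_xyy = 0.568772, Gamma_yxx = 0.000000, Gamma_yxy = -0.175818, Gamma_yyy = 0.000000; k4 = (1.494760, 1.112837, -0.704370, 0.584918)
  Y <- Y + (h/6)(k1 + 2k2 + 2k3 + k4): x = 0.3123, y = 0.2111, dx/dtau = 1.4948, dy/dtau = 1.1128
step 3:
  k1: at (x, y) = (0.312327, 0.211139), (dx/dtau, dy/dtau) = (1.494790, 1.112841); Gamma_xxx = 0.000000, Gamma_xxy = 0.000000, Gamma_xyy = 0.568767, Gamma_yxx = 0.000000, Gamma_yxy = -0.175819, Gamma_yyy = 0.000000; k1 = (1.494790, 1.112841, -0.704370, 0.584936)
  k2: at (x, y) = (0.387066, 0.266782), (dx/dtau, dy/dtau) = (1.459571, 1.142088); Gamma_xxx = 0.000000, Gamma_xxy = 0.000000, Gamma_xyy = 0.561293, Gamma_yxx = 0.000000, Gamma_yxy = -0.178160, Gamma_yyy = 0.000000; k2 = (1.459571, 1.142088, -0.732132, 0.593971)
  k3: at (x, y) = (0.385305, 0.268244), (dx/dtau, dy/dtau) = (1.458183, 1.142540); Gamma_xxx = 0.000000, Gamma_xxy = 0.000000, Gamma_xyy = 0.561469, Gamma_yxx = 0.000000, Gamma_yxy = -0.178104, Gamma_yyy = 0.000000; k3 = (1.458183, 1.142540, -0.732941, 0.593454)
  k4: at (x, y) = (0.458145, 0.325393), (dx/dtau, dy/dtau) = (1.421496, 1.172187); Gamma_xxx = 0.000000, Gamma_xxy = 0.000000, Gamma_xyy = 0.554185, Gamma_yxx = 0.000000, Gamma_yxy = -0.180445, Gamma_yyy = 0.000000; k4 = (1.421496, 1.172187, -0.761463, 0.601336)
  Y <- Y + (h/6)(k1 + 2k2 + 2k3 + k4): x = 0.4582, y = 0.3254, dx/dtau = 1.4215, dy/dtau = 1.1722

Answer: x = 0.4582, y = 0.3254, dx/dtau = 1.4215, dy/dtau = 1.1722


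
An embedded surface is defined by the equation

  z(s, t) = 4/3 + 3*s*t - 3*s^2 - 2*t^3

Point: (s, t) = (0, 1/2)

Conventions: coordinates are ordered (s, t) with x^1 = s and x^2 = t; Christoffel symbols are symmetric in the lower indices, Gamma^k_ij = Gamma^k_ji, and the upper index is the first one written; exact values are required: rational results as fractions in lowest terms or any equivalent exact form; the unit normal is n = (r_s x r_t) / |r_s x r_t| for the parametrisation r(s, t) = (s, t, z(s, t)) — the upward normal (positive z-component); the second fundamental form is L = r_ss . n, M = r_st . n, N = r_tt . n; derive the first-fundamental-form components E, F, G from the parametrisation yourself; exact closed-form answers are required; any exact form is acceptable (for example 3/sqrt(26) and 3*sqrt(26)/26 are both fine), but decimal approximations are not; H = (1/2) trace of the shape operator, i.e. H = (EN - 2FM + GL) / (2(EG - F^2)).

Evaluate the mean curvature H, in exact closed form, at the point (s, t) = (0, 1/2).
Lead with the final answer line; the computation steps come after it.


Answer: H = -51*sqrt(22)/242

z_s = 3/2, z_t = -3/2, z_ss = -6, z_st = 3, z_tt = -6
E = 13/4, F = -9/4, G = 13/4; answer radicand W^2 = 11/2
unnormalised second-form numerators: l = -6, m = 3, n = -6; L = l/sqrt(11/2), and similarly M = m/sqrt(W^2), N = n/sqrt(W^2)
H = (E*n - 2*F*m + G*l) / (2*(EG - F^2)*sqrt(W^2)); E*n - 2*F*m + G*l = -51/2, EG - F^2 = 11/2, so H = (-51/22)/sqrt(11/2)


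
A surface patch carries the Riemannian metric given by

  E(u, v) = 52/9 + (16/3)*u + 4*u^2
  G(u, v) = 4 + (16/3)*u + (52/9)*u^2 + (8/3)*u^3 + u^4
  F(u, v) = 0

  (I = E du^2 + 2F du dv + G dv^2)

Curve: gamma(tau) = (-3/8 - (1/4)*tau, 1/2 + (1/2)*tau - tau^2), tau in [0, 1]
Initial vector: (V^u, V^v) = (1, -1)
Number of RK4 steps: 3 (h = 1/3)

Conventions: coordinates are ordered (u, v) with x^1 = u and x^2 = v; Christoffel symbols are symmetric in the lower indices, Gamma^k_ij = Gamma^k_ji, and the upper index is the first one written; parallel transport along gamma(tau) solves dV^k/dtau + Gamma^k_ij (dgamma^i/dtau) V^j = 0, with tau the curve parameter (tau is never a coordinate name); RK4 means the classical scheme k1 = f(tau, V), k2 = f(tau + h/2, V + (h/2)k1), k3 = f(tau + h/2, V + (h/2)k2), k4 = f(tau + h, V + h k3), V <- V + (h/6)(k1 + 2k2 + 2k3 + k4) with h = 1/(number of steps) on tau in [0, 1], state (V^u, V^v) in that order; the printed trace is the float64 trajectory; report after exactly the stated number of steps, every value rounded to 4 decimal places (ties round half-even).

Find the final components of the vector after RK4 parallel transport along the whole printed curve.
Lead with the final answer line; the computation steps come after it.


Answer: V^u = 1.0741, V^v = -0.9967

gamma'(tau) = (-1/4, 1/2 - 2*tau); f(tau, V)^k = -Gamma^k_ij(gamma(tau)) gamma'^i(tau) V^j; h = 1/3; intermediate values shown to 6 dp
curve data and Christoffel symbols at the stage parameters:
  tau = 0.000000: gamma = (-0.375000, 0.500000), gamma' = (-0.250000, 0.500000); Gamma_uuu = 0.268800, Gamma_uuv = 0.000000, Gamma_uvv = -0.220500, Gamma_vuu = 0.000000, Gamma_vuv = 0.355556, Gamma_vvv = 0.000000
  tau = 0.166667: gamma = (-0.416667, 0.555556), gamma' = (-0.250000, 0.166667); Gamma_uuu = 0.235294, Gamma_uuv = 0.000000, Gamma_uvv = -0.190359, Gamma_vuu = 0.000000, Gamma_vuv = 0.309013, Gamma_vvv = 0.000000
  tau = 0.333333: gamma = (-0.458333, 0.555556), gamma' = (-0.250000, -0.166667); Gamma_uuu = 0.199667, Gamma_uuv = 0.000000, Gamma_uvv = -0.159630, Gamma_vuu = 0.000000, Gamma_vuv = 0.260586, Gamma_vvv = 0.000000
  tau = 0.500000: gamma = (-0.500000, 0.500000), gamma' = (-0.250000, -0.500000); Gamma_uuu = 0.162162, Gamma_uuv = 0.000000, Gamma_uvv = -0.128378, Gamma_vuu = 0.000000, Gamma_vuv = 0.210526, Gamma_vvv = 0.000000
  tau = 0.666667: gamma = (-0.541667, 0.388889), gamma' = (-0.250000, -0.833333); Gamma_uuu = 0.123077, Gamma_uuv = 0.000000, Gamma_uvv = -0.096688, Gamma_vuu = 0.000000, Gamma_vuv = 0.159116, Gamma_vvv = 0.000000
  tau = 0.833333: gamma = (-0.583333, 0.222222), gamma' = (-0.250000, -1.166667); Gamma_uuu = 0.082759, Gamma_uuv = 0.000000, Gamma_uvv = -0.064655, Gamma_vuu = 0.000000, Gamma_vuv = 0.106667, Gamma_vvv = 0.000000
  tau = 1.000000: gamma = (-0.625000, 0.000000), gamma' = (-0.250000, -1.500000); Gamma_uuu = 0.041594, Gamma_uuv = 0.000000, Gamma_uvv = -0.032387, Gamma_vuu = 0.000000, Gamma_vuv = 0.053512, Gamma_vvv = 0.000000
step 0: V^u = 1.0000, V^v = -1.0000
step 1: k1 = (-0.043050, -0.266667), k2 = (0.025265, -0.131819), k3 = (0.026648, -0.130669), k4 = (0.078124, -0.024167); V <- V + (h/6)(k1 + 2k2 + 2k3 + k4): V^u = 1.0077, V^v = -1.0453
step 2: k1 = (0.078113, -0.024333), k2 = (0.108740, 0.052215), k3 = (0.108128, 0.053424), k4 = (0.114906, 0.097525); V <- V + (h/6)(k1 + 2k2 + 2k3 + k4): V^u = 1.0425, V^v = -1.0295
step 3: k1 = (0.115030, 0.097284), k2 = (0.098401, 0.105102), k3 = (0.098245, 0.104792), k4 = (0.059500, 0.073005); V <- V + (h/6)(k1 + 2k2 + 2k3 + k4): V^u = 1.0741, V^v = -0.9967


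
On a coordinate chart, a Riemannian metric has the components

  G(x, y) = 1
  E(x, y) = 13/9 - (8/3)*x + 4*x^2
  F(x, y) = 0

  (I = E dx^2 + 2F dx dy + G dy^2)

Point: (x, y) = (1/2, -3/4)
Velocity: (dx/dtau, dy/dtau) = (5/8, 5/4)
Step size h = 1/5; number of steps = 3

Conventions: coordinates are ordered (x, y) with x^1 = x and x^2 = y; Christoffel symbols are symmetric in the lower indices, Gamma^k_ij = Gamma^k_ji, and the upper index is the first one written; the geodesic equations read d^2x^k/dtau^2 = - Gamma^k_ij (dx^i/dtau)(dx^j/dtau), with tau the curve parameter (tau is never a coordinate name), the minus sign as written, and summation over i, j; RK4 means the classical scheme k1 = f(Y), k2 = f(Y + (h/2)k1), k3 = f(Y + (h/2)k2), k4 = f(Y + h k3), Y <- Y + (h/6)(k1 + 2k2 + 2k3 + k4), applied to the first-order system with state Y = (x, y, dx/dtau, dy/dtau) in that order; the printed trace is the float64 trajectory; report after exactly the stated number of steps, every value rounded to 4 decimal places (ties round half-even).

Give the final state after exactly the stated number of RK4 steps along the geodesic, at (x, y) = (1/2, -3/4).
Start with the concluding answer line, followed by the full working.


Answer: x = 0.8270, y = 0.0000, dx/dtau = 0.4688, dy/dtau = 1.2500

f(Y) = (dx/dtau, dy/dtau, -Gamma^x_ij Y'^i Y'^j, -Gamma^y_ij Y'^i Y'^j) with the Gammas evaluated at the stage position; h = 0.200000; intermediate values shown to 6 dp
step 0: x = 0.5000, y = -0.7500, dx/dtau = 0.6250, dy/dtau = 1.2500
step 1:
  k1: at (x, y) = (0.500000, -0.750000), (dx/dtau, dy/dtau) = (0.625000, 1.250000); Gamma_xxx = 0.600000, Gamma_xxy = 0.000000, Gamma_xyy = 0.000000, Gamma_yxx = 0.000000, Gamma_yxy = 0.000000, Gamma_yyy = 0.000000; k1 = (0.625000, 1.250000, -0.234375, 0.000000)
  k2: at (x, y) = (0.562500, -0.625000), (dx/dtau, dy/dtau) = (0.601562, 1.250000); Gamma_xxx = 0.757532, Gamma_xxy = 0.000000, Gamma_xyy = 0.000000, Gamma_yxx = 0.000000, Gamma_yxy = 0.000000, Gamma_yyy = 0.000000; k2 = (0.601562, 1.250000, -0.274134, 0.000000)
  k3: at (x, y) = (0.560156, -0.625000), (dx/dtau, dy/dtau) = (0.597587, 1.250000); Gamma_xxx = 0.752443, Gamma_xxy = 0.000000, Gamma_xyy = 0.000000, Gamma_yxx = 0.000000, Gamma_yxy = 0.000000, Gamma_yyy = 0.000000; k3 = (0.597587, 1.250000, -0.268705, 0.000000)
  k4: at (x, y) = (0.619517, -0.500000), (dx/dtau, dy/dtau) = (0.571259, 1.250000); Gamma_xxx = 0.862256, Gamma_xxy = 0.000000, Gamma_xyy = 0.000000, Gamma_yxx = 0.000000, Gamma_yxy = 0.000000, Gamma_yyy = 0.000000; k4 = (0.571259, 1.250000, -0.281386, 0.000000)
  Y <- Y + (h/6)(k1 + 2k2 + 2k3 + k4): x = 0.6198, y = -0.5000, dx/dtau = 0.5716, dy/dtau = 1.2500
step 2:
  k1: at (x, y) = (0.619819, -0.500000), (dx/dtau, dy/dtau) = (0.571619, 1.250000); Gamma_xxx = 0.862716, Gamma_xxy = 0.000000, Gamma_xyy = 0.000000, Gamma_yxx = 0.000000, Gamma_yxy = 0.000000, Gamma_yyy = 0.000000; k1 = (0.571619, 1.250000, -0.281891, 0.000000)
  k2: at (x, y) = (0.676980, -0.375000), (dx/dtau, dy/dtau) = (0.543430, 1.250000); Gamma_xxx = 0.933587, Gamma_xxy = 0.000000, Gamma_xyy = 0.000000, Gamma_yxx = 0.000000, Gamma_yxy = 0.000000, Gamma_yyy = 0.000000; k2 = (0.543430, 1.250000, -0.275703, 0.000000)
  k3: at (x, y) = (0.674162, -0.375000), (dx/dtau, dy/dtau) = (0.544048, 1.250000); Gamma_xxx = 0.930808, Gamma_xxy = 0.000000, Gamma_xyy = 0.000000, Gamma_yxx = 0.000000, Gamma_yxy = 0.000000, Gamma_yyy = 0.000000; k3 = (0.544048, 1.250000, -0.275509, 0.000000)
  k4: at (x, y) = (0.728628, -0.250000), (dx/dtau, dy/dtau) = (0.516517, 1.250000); Gamma_xxx = 0.973014, Gamma_xxy = 0.000000, Gamma_xyy = 0.000000, Gamma_yxx = 0.000000, Gamma_yxy = 0.000000, Gamma_yyy = 0.000000; k4 = (0.516517, 1.250000, -0.259590, 0.000000)
  Y <- Y + (h/6)(k1 + 2k2 + 2k3 + k4): x = 0.7286, y = -0.2500, dx/dtau = 0.5168, dy/dtau = 1.2500
step 3:
  k1: at (x, y) = (0.728588, -0.250000), (dx/dtau, dy/dtau) = (0.516822, 1.250000); Gamma_xxx = 0.972992, Gamma_xxy = 0.000000, Gamma_xyy = 0.000000, Gamma_yxx = 0.000000, Gamma_yxy = 0.000000, Gamma_yyy = 0.000000; k1 = (0.516822, 1.250000, -0.259891, 0.000000)
  k2: at (x, y) = (0.780270, -0.125000), (dx/dtau, dy/dtau) = (0.490833, 1.250000); Gamma_xxx = 0.993740, Gamma_xxy = 0.000000, Gamma_xyy = 0.000000, Gamma_yxx = 0.000000, Gamma_yxy = 0.000000, Gamma_yyy = 0.000000; k2 = (0.490833, 1.250000, -0.239409, 0.000000)
  k3: at (x, y) = (0.777672, -0.125000), (dx/dtau, dy/dtau) = (0.492881, 1.250000); Gamma_xxx = 0.993076, Gamma_xxy = 0.000000, Gamma_xyy = 0.000000, Gamma_yxx = 0.000000, Gamma_yxy = 0.000000, Gamma_yyy = 0.000000; k3 = (0.492881, 1.250000, -0.241250, 0.000000)
  k4: at (x, y) = (0.827165, 0.000000), (dx/dtau, dy/dtau) = (0.468572, 1.250000); Gamma_xxx = 0.999923, Gamma_xxy = 0.000000, Gamma_xyy = 0.000000, Gamma_yxx = 0.000000, Gamma_yxy = 0.000000, Gamma_yyy = 0.000000; k4 = (0.468572, 1.250000, -0.219543, 0.000000)
  Y <- Y + (h/6)(k1 + 2k2 + 2k3 + k4): x = 0.8270, y = 0.0000, dx/dtau = 0.4688, dy/dtau = 1.2500


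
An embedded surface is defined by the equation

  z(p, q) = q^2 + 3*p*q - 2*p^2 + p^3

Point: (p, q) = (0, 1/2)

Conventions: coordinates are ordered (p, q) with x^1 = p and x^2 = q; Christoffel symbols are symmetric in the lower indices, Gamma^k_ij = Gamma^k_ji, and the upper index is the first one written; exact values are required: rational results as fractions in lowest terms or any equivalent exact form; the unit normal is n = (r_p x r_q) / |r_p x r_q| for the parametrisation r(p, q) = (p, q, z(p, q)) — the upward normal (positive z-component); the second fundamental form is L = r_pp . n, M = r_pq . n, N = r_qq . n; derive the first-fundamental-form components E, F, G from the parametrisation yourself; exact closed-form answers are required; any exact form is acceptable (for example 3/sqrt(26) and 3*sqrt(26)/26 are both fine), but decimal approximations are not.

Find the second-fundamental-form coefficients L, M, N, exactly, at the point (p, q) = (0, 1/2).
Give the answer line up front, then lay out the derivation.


Answer: L = -8*sqrt(17)/17, M = 6*sqrt(17)/17, N = 4*sqrt(17)/17

z_p = 3/2, z_q = 1, z_pp = -4, z_pq = 3, z_qq = 2
E = 13/4, F = 3/2, G = 2; answer radicand W^2 = 17/4
unnormalised second-form numerators: l = -4, m = 3, n = 2; L = l/sqrt(17/4), and similarly M = m/sqrt(W^2), N = n/sqrt(W^2)


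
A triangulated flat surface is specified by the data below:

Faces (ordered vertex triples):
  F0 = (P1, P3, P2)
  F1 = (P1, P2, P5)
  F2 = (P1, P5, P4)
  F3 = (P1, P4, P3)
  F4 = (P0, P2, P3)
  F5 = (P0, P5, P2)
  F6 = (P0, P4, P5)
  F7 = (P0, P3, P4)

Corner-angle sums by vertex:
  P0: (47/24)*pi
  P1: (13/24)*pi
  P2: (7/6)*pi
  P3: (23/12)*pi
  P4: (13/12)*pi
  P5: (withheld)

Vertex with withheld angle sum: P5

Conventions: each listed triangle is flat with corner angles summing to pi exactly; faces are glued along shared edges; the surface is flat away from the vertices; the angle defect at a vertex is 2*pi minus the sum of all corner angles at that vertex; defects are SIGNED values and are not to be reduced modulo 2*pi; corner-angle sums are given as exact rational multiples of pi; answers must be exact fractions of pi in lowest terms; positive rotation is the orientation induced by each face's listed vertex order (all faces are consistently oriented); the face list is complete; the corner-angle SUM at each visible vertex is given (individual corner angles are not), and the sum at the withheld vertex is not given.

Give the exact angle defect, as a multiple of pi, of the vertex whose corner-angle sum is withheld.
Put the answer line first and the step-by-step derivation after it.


Answer: defect(P5) = (2/3)*pi

V = 6, E = 12, F = 8; chi = V - E + F = 2
Gauss-Bonnet: total defect = 2*pi*chi = 4*pi; visible defects sum to (10/3)*pi


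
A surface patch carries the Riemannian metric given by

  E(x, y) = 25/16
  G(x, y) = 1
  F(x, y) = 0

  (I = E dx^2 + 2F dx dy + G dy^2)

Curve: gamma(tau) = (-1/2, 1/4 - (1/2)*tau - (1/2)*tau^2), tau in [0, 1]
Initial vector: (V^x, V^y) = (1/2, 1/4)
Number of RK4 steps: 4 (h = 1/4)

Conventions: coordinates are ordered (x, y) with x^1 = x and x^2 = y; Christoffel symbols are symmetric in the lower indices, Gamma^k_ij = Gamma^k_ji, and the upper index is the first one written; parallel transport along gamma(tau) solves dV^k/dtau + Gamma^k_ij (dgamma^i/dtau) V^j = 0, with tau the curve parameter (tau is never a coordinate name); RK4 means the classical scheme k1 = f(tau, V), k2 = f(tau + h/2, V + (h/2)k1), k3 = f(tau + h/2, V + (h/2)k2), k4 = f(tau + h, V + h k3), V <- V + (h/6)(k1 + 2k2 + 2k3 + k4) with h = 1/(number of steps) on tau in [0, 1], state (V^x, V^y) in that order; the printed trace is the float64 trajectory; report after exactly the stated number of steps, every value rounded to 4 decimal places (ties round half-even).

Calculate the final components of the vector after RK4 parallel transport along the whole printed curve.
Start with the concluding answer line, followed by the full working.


Answer: V^x = 0.5000, V^y = 0.2500

gamma'(tau) = (0, -1/2 - tau); f(tau, V)^k = -Gamma^k_ij(gamma(tau)) gamma'^i(tau) V^j; h = 1/4; intermediate values shown to 6 dp
curve data and Christoffel symbols at the stage parameters:
  tau = 0.000000: gamma = (-0.500000, 0.250000), gamma' = (0.000000, -0.500000); Gamma_xxx = 0.000000, Gamma_xxy = 0.000000, Gamma_xyy = 0.000000, Gamma_yxx = 0.000000, Gamma_yxy = 0.000000, Gamma_yyy = 0.000000
  tau = 0.125000: gamma = (-0.500000, 0.179688), gamma' = (0.000000, -0.625000); Gamma_xxx = 0.000000, Gamma_xxy = 0.000000, Gamma_xyy = 0.000000, Gamma_yxx = 0.000000, Gamma_yxy = 0.000000, Gamma_yyy = 0.000000
  tau = 0.250000: gamma = (-0.500000, 0.093750), gamma' = (0.000000, -0.750000); Gamma_xxx = 0.000000, Gamma_xxy = 0.000000, Gamma_xyy = 0.000000, Gamma_yxx = 0.000000, Gamma_yxy = 0.000000, Gamma_yyy = 0.000000
  tau = 0.375000: gamma = (-0.500000, -0.007812), gamma' = (0.000000, -0.875000); Gamma_xxx = 0.000000, Gamma_xxy = 0.000000, Gamma_xyy = 0.000000, Gamma_yxx = 0.000000, Gamma_yxy = 0.000000, Gamma_yyy = 0.000000
  tau = 0.500000: gamma = (-0.500000, -0.125000), gamma' = (0.000000, -1.000000); Gamma_xxx = 0.000000, Gamma_xxy = 0.000000, Gamma_xyy = 0.000000, Gamma_yxx = 0.000000, Gamma_yxy = 0.000000, Gamma_yyy = 0.000000
  tau = 0.625000: gamma = (-0.500000, -0.257812), gamma' = (0.000000, -1.125000); Gamma_xxx = 0.000000, Gamma_xxy = 0.000000, Gamma_xyy = 0.000000, Gamma_yxx = 0.000000, Gamma_yxy = 0.000000, Gamma_yyy = 0.000000
  tau = 0.750000: gamma = (-0.500000, -0.406250), gamma' = (0.000000, -1.250000); Gamma_xxx = 0.000000, Gamma_xxy = 0.000000, Gamma_xyy = 0.000000, Gamma_yxx = 0.000000, Gamma_yxy = 0.000000, Gamma_yyy = 0.000000
  tau = 0.875000: gamma = (-0.500000, -0.570312), gamma' = (0.000000, -1.375000); Gamma_xxx = 0.000000, Gamma_xxy = 0.000000, Gamma_xyy = 0.000000, Gamma_yxx = 0.000000, Gamma_yxy = 0.000000, Gamma_yyy = 0.000000
  tau = 1.000000: gamma = (-0.500000, -0.750000), gamma' = (0.000000, -1.500000); Gamma_xxx = 0.000000, Gamma_xxy = 0.000000, Gamma_xyy = 0.000000, Gamma_yxx = 0.000000, Gamma_yxy = 0.000000, Gamma_yyy = 0.000000
step 0: V^x = 0.5000, V^y = 0.2500
step 1: k1 = (0.000000, 0.000000), k2 = (0.000000, 0.000000), k3 = (0.000000, 0.000000), k4 = (0.000000, 0.000000); V <- V + (h/6)(k1 + 2k2 + 2k3 + k4): V^x = 0.5000, V^y = 0.2500
step 2: k1 = (0.000000, 0.000000), k2 = (0.000000, 0.000000), k3 = (0.000000, 0.000000), k4 = (0.000000, 0.000000); V <- V + (h/6)(k1 + 2k2 + 2k3 + k4): V^x = 0.5000, V^y = 0.2500
step 3: k1 = (0.000000, 0.000000), k2 = (0.000000, 0.000000), k3 = (0.000000, 0.000000), k4 = (0.000000, 0.000000); V <- V + (h/6)(k1 + 2k2 + 2k3 + k4): V^x = 0.5000, V^y = 0.2500
step 4: k1 = (0.000000, 0.000000), k2 = (0.000000, 0.000000), k3 = (0.000000, 0.000000), k4 = (0.000000, 0.000000); V <- V + (h/6)(k1 + 2k2 + 2k3 + k4): V^x = 0.5000, V^y = 0.2500


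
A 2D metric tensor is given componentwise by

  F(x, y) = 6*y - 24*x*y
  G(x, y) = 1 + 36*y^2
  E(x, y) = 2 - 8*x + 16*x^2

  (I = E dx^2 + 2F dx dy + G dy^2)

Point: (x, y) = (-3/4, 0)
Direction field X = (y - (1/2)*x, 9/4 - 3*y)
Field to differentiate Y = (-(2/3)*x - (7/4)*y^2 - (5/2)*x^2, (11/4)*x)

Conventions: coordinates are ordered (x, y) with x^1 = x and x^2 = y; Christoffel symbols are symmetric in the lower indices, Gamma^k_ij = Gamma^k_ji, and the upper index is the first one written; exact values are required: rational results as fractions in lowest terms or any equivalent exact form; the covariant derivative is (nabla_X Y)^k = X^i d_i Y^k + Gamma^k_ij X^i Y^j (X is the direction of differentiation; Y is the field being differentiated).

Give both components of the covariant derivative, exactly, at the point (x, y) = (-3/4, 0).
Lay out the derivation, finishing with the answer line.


E = 17, F = 0, G = 1 at the point
E_x = -32, E_y = 0, F_x = 0, F_y = 24, G_x = 0, G_y = 0
EG - F^2 = 17;  g^inv = (1/17) * [[1, 0], [0, 17]]
first-kind symbols [ij,l] = (1/2)(d_i g_jl + d_j g_il - d_l g_ij): [xx,x] = E_x/2 = -16, [xx,y] = F_x - E_y/2 = 0, [xy,x] = E_y/2 = 0, [xy,y] = G_x/2 = 0, [yy,x] = F_y - G_x/2 = 24, [yy,y] = G_y/2 = 0
Gamma^x_ij = (G*[ij,x] - F*[ij,y])/(EG - F^2), Gamma^y_ij = (E*[ij,y] - F*[ij,x])/(EG - F^2)
Gamma_xxx = -16/17, Gamma_xxy = 0, Gamma_xyy = 24/17, Gamma_yxx = 0, Gamma_yxy = 0, Gamma_yyy = 0
X = (3/8, 9/4), Y = (-29/32, -33/16) at the point

Answer: (nabla_X Y)^x = -2761/544, (nabla_X Y)^y = 33/32


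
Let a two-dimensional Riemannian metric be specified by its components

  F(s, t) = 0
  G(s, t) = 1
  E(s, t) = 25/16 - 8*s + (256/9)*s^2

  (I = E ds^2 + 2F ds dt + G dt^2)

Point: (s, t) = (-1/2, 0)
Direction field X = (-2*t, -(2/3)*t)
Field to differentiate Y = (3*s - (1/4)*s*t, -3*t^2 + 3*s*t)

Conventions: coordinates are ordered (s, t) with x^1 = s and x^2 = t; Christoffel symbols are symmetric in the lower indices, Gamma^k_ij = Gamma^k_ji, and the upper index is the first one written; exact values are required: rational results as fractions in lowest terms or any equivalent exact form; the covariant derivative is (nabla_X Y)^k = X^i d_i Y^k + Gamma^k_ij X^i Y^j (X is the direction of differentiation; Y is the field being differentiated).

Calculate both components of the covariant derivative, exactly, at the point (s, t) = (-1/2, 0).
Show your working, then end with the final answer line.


E = 1825/144, F = 0, G = 1 at the point
E_s = -328/9, E_t = 0, F_s = 0, F_t = 0, G_s = 0, G_t = 0
EG - F^2 = 1825/144;  g^inv = (144/1825) * [[1, 0], [0, 1825/144]]
first-kind symbols [ij,l] = (1/2)(d_i g_jl + d_j g_il - d_l g_ij): [ss,s] = E_s/2 = -164/9, [ss,t] = F_s - E_t/2 = 0, [st,s] = E_t/2 = 0, [st,t] = G_s/2 = 0, [tt,s] = F_t - G_s/2 = 0, [tt,t] = G_t/2 = 0
Gamma^s_ij = (G*[ij,s] - F*[ij,t])/(EG - F^2), Gamma^t_ij = (E*[ij,t] - F*[ij,s])/(EG - F^2)
Gamma_sss = -2624/1825, Gamma_sst = 0, Gamma_stt = 0, Gamma_tss = 0, Gamma_tst = 0, Gamma_ttt = 0
X = (0, 0), Y = (-3/2, 0) at the point

Answer: (nabla_X Y)^s = 0, (nabla_X Y)^t = 0


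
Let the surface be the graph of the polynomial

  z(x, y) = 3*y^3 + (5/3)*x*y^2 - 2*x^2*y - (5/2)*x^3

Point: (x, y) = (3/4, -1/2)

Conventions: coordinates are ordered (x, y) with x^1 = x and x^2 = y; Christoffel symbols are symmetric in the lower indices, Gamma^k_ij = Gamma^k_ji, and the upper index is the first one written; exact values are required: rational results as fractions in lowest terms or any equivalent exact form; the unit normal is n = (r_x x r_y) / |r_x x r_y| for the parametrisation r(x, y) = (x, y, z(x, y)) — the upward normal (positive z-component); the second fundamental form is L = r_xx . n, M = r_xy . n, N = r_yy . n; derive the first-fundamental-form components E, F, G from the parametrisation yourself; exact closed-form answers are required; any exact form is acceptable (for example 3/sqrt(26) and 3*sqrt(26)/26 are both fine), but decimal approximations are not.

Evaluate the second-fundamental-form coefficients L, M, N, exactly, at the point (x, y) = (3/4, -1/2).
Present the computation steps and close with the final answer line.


z_x = -221/96, z_y = -1/8, z_xx = -37/4, z_xy = -14/3, z_yy = -13/2
E = 58057/9216, F = 221/768, G = 65/64; answer radicand W^2 = 58201/9216
unnormalised second-form numerators: l = -37/4, m = -14/3, n = -13/2; L = l/sqrt(58201/9216), and similarly M = m/sqrt(W^2), N = n/sqrt(W^2)

Answer: L = -24*sqrt(481)/143, M = -448*sqrt(481)/5291, N = -48*sqrt(481)/407


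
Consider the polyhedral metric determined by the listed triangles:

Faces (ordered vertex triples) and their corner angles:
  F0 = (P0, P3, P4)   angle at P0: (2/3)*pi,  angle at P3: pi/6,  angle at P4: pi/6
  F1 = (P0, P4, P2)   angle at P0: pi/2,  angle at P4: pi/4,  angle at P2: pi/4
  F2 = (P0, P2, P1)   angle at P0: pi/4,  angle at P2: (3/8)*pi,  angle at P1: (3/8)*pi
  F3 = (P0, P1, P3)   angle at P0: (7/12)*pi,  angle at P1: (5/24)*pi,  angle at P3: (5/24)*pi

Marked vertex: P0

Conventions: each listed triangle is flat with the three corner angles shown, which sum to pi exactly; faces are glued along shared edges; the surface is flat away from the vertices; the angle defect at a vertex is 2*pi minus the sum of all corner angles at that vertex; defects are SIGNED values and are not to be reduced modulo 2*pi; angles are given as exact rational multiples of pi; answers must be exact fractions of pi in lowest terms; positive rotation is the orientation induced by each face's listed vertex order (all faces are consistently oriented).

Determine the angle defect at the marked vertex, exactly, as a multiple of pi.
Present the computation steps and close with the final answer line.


Sum of corner angles at P0: 2*pi
defect = 2*pi - 2*pi

Answer: defect(P0) = 0


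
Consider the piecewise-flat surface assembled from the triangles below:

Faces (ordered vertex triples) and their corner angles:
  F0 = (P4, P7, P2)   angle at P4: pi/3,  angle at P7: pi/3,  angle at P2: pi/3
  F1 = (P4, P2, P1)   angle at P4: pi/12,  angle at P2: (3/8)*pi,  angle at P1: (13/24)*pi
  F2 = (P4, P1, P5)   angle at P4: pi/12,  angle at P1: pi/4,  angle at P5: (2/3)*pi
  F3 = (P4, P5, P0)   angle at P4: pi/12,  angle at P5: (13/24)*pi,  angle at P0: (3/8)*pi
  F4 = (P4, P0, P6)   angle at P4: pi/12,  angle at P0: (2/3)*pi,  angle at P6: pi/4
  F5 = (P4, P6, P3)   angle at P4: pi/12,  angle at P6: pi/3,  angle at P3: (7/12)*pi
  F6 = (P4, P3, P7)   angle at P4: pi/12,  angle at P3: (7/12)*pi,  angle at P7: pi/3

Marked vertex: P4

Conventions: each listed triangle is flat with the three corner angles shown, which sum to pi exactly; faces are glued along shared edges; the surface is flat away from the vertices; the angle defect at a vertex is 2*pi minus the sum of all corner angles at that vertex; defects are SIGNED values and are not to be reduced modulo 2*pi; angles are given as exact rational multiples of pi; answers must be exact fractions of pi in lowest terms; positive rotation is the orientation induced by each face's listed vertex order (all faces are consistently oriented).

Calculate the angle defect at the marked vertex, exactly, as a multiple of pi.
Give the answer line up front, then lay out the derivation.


Answer: defect(P4) = (7/6)*pi

Sum of corner angles at P4: (5/6)*pi
defect = 2*pi - (5/6)*pi


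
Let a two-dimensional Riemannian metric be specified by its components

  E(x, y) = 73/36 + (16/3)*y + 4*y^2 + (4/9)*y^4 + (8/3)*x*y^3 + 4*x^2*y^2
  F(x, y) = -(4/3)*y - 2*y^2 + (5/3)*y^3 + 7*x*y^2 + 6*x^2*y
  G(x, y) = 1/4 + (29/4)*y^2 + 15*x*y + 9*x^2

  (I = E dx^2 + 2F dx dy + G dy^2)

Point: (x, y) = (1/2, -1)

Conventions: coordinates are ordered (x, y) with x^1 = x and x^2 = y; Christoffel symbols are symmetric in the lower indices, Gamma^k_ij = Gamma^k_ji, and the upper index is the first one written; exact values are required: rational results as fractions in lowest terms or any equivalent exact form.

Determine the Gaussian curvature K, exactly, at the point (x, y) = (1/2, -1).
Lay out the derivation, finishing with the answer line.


E = 29/36, F = -1/3, G = 9/4, EG - F^2 = 245/144 at the point
E_x = 4/3, E_y = -22/9, F_x = 1, F_y = 13/6, G_x = -6, G_y = -7
E_yy = 22/3, F_xy = -8, G_xx = 18
Apply the Brioschi formula K = (det M1 - det M2)/(EG - F^2)^2 over the derivative matrices of E, F, G.
M1 = [[-E_yy/2 + F_xy - G_xx/2, E_x/2, F_x - E_y/2], [F_y - G_x/2, E, F], [G_y/2, F, G]] = [[-62/3, 2/3, 20/9], [31/6, 29/36, -1/3], [-7/2, -1/3, 9/4]]; det M1 = -25723/648
M2 = [[0, E_y/2, G_x/2], [E_y/2, E, F], [G_x/2, F, G]] = [[0, -11/9, -3], [-11/9, 29/36, -1/3], [-3, -1/3, 9/4]]; det M2 = -235/18
det M1 - det M2 = -17263/648; K = -17263/648 / (245/144)^2 = -552416/60025

Answer: K = -552416/60025
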